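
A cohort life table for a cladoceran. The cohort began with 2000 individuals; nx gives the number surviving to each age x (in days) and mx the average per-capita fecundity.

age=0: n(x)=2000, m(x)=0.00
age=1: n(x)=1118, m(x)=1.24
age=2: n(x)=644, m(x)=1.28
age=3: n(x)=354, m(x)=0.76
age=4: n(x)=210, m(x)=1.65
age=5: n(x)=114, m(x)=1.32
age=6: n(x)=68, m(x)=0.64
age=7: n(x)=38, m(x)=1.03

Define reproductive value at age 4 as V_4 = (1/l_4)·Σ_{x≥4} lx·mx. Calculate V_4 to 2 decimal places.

2.76

lx = nx/n0 = nx/2000: 1, 0.559, 0.322, 0.177, 0.105, 0.057, 0.034, 0.019
lx·mx for x ≥ 4: 0.17325, 0.07524, 0.02176, 0.01957 → sum = 0.28982
V_4 = 0.28982 / l_4 = 0.28982 / 0.105 = 2.76019… → 2.76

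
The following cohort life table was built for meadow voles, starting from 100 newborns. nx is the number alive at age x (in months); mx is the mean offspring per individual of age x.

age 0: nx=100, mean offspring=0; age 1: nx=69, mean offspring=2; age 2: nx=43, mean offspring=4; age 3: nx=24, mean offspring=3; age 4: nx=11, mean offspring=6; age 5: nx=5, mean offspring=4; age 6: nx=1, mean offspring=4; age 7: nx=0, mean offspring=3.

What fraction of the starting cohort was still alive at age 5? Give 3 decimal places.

l_5 = n_5/n_0 = 5/100 = 0.05 → 0.050

0.050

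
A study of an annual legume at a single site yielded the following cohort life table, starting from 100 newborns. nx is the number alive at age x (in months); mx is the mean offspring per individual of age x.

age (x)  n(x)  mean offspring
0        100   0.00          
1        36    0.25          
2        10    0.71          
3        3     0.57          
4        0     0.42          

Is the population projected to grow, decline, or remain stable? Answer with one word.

declining

lx = nx/n0 = nx/100: 1, 0.36, 0.1, 0.03, 0
R0 = Σ lx·mx = 0 + 0.09 + 0.071 + 0.0171 + 0 = 0.1781
R0 < 1, so the population is declining.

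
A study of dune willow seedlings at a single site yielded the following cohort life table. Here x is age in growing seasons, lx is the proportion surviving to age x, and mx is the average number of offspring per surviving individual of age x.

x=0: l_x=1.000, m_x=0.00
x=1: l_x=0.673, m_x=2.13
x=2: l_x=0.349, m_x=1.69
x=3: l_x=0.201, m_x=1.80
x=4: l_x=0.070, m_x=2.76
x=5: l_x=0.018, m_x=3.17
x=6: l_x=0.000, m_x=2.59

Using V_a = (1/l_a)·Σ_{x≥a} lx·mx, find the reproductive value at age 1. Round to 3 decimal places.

lx·mx for x ≥ 1: 1.43349, 0.58981, 0.3618, 0.1932, 0.05706, 0 → sum = 2.63536
V_1 = 2.63536 / l_1 = 2.63536 / 0.673 = 3.91584… → 3.916

3.916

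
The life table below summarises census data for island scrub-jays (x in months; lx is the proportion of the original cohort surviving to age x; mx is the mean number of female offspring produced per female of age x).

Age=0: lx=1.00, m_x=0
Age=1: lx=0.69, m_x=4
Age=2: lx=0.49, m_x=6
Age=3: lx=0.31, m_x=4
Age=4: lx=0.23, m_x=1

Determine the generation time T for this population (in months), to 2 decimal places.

lx·mx: 0, 2.76, 2.94, 1.24, 0.23 → R0 = 7.17
x·lx·mx: 0, 2.76, 5.88, 3.72, 0.92 → Σ = 13.28
T = 13.28 / 7.17 = 1.852162… → 1.85

1.85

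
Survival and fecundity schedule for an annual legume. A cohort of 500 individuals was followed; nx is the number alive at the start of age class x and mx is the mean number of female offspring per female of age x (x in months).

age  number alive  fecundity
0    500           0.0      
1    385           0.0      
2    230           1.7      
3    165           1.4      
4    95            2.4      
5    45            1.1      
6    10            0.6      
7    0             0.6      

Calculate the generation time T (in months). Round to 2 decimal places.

2.95

lx = nx/n0 = nx/500: 1, 0.77, 0.46, 0.33, 0.19, 0.09, 0.02, 0
lx·mx: 0, 0, 0.782, 0.462, 0.456, 0.099, 0.012, 0 → R0 = 1.811
x·lx·mx: 0, 0, 1.564, 1.386, 1.824, 0.495, 0.072, 0 → Σ = 5.341
T = 5.341 / 1.811 = 2.949199… → 2.95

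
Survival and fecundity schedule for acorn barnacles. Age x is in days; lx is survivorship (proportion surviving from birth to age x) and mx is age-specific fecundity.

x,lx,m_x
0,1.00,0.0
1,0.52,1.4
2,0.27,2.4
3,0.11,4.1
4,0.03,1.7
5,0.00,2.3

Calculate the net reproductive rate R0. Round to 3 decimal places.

lx·mx by age: 0, 0.728, 0.648, 0.451, 0.051, 0
R0 = Σ lx·mx = 1.878 → 1.878

1.878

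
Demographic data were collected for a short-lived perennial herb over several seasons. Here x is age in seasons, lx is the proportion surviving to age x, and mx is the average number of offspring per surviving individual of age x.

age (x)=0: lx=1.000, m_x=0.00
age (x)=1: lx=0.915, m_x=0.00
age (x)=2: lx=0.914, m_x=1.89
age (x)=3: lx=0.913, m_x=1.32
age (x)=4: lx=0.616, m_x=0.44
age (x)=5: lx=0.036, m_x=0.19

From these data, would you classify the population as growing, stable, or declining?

growing

R0 = Σ lx·mx = 0 + 0 + 1.72746 + 1.20516 + 0.27104 + 0.00684 = 3.2105
R0 > 1, so the population is growing.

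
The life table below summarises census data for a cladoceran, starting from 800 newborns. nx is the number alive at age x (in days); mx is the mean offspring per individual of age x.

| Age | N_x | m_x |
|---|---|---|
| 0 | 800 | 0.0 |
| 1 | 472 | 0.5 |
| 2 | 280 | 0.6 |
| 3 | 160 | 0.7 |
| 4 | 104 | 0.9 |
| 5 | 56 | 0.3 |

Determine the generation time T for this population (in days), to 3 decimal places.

2.181

lx = nx/n0 = nx/800: 1, 0.59, 0.35, 0.2, 0.13, 0.07
lx·mx: 0, 0.295, 0.21, 0.14, 0.117, 0.021 → R0 = 0.783
x·lx·mx: 0, 0.295, 0.42, 0.42, 0.468, 0.105 → Σ = 1.708
T = 1.708 / 0.783 = 2.181354… → 2.181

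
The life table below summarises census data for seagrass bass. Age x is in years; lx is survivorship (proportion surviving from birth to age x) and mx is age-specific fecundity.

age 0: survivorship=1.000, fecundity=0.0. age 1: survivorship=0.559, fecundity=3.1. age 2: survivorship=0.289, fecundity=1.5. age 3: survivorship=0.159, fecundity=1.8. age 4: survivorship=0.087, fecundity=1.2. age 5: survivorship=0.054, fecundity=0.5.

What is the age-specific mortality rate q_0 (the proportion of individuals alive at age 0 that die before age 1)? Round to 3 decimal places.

q_0 = (l_0 − l_1) / l_0 = (1 − 0.559) / 1
     = 0.441 / 1 = 0.441 → 0.441

0.441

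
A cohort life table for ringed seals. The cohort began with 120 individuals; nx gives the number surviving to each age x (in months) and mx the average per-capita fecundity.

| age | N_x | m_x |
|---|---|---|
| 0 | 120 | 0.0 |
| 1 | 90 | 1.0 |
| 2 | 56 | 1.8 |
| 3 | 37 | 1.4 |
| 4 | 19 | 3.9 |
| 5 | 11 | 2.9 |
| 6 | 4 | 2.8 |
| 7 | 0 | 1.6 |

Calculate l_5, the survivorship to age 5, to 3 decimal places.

l_5 = n_5/n_0 = 11/120 = 0.091667… → 0.092

0.092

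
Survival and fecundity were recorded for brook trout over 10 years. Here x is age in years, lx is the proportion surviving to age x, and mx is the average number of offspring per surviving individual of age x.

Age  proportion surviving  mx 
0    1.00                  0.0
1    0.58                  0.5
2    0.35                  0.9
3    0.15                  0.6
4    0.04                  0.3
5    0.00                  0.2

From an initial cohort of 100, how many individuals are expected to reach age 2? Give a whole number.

35

Expected survivors = N0 · l_2 = 100 × 0.35 = 35 → 35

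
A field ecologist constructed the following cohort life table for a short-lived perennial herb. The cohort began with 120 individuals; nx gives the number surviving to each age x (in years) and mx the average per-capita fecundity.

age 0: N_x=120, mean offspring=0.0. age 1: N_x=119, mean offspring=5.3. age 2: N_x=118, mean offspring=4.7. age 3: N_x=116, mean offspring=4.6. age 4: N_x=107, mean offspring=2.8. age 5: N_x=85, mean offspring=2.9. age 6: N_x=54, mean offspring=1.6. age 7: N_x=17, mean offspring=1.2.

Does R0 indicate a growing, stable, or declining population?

lx = nx/n0 = nx/120: 1, 0.99167…, 0.98333…, 0.96667…, 0.89167…, 0.70833…, 0.45, 0.14167…
R0 = Σ lx·mx = 0 + 5.255833… + 4.621667… + 4.446667… + 2.496667… + 2.054167… + 0.72 + 0.17… = 19.765…
R0 > 1, so the population is growing.

growing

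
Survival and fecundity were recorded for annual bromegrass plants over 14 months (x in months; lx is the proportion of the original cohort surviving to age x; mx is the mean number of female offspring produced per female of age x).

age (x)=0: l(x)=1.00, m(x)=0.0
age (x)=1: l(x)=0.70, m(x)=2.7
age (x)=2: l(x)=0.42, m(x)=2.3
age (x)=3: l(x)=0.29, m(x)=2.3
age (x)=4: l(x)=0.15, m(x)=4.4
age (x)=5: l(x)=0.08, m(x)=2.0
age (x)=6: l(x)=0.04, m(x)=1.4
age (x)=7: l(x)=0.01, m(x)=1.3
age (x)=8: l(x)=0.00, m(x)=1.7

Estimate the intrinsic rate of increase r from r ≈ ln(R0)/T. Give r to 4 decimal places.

0.6758

R0 = Σ lx·mx = 0 + 1.89 + 0.966 + 0.667 + 0.66 + 0.16 + 0.056 + 0.013 + 0 = 4.412
Σ x·lx·mx = 9.69; T = 9.69/4.412 = 2.19628…
r ≈ ln(R0)/T = ln(4.412)/2.19628… = 0.675836… → 0.6758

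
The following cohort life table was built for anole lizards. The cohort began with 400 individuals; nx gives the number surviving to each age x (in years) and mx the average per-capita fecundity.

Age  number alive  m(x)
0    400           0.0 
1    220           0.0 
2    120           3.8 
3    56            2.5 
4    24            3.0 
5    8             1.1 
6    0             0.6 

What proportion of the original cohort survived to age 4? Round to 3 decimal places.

0.060

l_4 = n_4/n_0 = 24/400 = 0.06 → 0.060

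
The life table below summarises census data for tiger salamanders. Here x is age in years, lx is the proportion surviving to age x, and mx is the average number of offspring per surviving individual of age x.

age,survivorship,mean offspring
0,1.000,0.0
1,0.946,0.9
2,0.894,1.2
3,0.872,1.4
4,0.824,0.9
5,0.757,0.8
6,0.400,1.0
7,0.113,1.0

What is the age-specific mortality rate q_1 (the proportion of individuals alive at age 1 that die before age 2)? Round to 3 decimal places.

0.055

q_1 = (l_1 − l_2) / l_1 = (0.946 − 0.894) / 0.946
     = 0.052 / 0.946 = 0.054968… → 0.055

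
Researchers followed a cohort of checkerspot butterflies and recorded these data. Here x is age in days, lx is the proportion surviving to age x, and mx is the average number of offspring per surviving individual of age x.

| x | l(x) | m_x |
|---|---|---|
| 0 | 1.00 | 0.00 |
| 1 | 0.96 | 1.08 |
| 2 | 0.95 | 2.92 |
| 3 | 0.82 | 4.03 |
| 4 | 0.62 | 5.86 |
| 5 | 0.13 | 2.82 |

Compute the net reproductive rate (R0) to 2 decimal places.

11.12

lx·mx by age: 0, 1.0368, 2.774, 3.3046, 3.6332, 0.3666
R0 = Σ lx·mx = 11.1152 → 11.12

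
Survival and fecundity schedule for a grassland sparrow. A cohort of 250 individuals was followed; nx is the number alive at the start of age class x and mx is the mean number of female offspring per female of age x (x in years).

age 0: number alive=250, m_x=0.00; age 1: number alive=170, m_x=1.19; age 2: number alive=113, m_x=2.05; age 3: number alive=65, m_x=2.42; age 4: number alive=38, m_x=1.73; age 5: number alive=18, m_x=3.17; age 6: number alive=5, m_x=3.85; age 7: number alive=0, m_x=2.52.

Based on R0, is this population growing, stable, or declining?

lx = nx/n0 = nx/250: 1, 0.68, 0.452, 0.26, 0.152, 0.072, 0.02, 0
R0 = Σ lx·mx = 0 + 0.8092 + 0.9266 + 0.6292 + 0.26296 + 0.22824 + 0.077 + 0 = 2.9332
R0 > 1, so the population is growing.

growing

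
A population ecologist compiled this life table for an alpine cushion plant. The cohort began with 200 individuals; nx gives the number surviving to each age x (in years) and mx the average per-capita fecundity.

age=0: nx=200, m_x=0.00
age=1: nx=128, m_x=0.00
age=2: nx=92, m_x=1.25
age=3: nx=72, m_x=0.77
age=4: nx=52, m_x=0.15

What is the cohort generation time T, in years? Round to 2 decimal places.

2.40

lx = nx/n0 = nx/200: 1, 0.64, 0.46, 0.36, 0.26
lx·mx: 0, 0, 0.575, 0.2772, 0.039 → R0 = 0.8912
x·lx·mx: 0, 0, 1.15, 0.8316, 0.156 → Σ = 2.1376
T = 2.1376 / 0.8912 = 2.398564… → 2.40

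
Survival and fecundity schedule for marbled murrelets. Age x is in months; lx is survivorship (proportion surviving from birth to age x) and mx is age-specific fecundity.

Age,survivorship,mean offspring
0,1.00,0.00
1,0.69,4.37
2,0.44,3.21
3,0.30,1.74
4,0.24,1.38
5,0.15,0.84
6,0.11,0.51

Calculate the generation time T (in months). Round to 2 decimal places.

1.78

lx·mx: 0, 3.0153, 1.4124, 0.522, 0.3312, 0.126, 0.0561 → R0 = 5.463
x·lx·mx: 0, 3.0153, 2.8248, 1.566, 1.3248, 0.63, 0.3366 → Σ = 9.6975
T = 9.6975 / 5.463 = 1.775124… → 1.78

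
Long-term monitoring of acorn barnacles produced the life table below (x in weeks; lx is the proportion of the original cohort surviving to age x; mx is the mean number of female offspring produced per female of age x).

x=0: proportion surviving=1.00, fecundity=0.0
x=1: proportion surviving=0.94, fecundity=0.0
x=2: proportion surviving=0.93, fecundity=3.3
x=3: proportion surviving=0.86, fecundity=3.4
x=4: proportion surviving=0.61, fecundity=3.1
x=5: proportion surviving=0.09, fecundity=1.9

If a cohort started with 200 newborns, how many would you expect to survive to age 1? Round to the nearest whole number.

Expected survivors = N0 · l_1 = 200 × 0.94 = 188 → 188

188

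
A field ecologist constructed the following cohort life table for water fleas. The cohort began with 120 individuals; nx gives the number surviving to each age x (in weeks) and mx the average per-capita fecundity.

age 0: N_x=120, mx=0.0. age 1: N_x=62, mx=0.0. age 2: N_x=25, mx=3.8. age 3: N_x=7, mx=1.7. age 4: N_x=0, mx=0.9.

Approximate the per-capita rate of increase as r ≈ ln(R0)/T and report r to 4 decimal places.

-0.0548

lx = nx/n0 = nx/120: 1, 0.51667…, 0.20833…, 0.05833…, 0
R0 = Σ lx·mx = 0 + 0 + 0.79167… + 0.09917… + 0 = 0.890833…
Σ x·lx·mx = 1.880833…; T = 1.880833…/0.890833… = 2.11132…
r ≈ ln(R0)/T = ln(0.890833…)/2.11132… = -0.054752… → -0.0548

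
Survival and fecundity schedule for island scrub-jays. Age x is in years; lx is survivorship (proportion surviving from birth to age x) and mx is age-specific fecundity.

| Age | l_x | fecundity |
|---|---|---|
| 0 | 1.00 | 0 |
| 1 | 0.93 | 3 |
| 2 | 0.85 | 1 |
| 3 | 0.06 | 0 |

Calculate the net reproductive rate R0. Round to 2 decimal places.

lx·mx by age: 0, 2.79, 0.85, 0
R0 = Σ lx·mx = 3.64 → 3.64

3.64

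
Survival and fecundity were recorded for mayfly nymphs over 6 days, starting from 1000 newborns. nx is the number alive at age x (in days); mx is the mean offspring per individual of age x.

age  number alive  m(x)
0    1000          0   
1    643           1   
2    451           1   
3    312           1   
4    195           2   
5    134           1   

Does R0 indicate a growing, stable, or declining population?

lx = nx/n0 = nx/1000: 1, 0.643, 0.451, 0.312, 0.195, 0.134
R0 = Σ lx·mx = 0 + 0.643 + 0.451 + 0.312 + 0.39 + 0.134 = 1.93
R0 > 1, so the population is growing.

growing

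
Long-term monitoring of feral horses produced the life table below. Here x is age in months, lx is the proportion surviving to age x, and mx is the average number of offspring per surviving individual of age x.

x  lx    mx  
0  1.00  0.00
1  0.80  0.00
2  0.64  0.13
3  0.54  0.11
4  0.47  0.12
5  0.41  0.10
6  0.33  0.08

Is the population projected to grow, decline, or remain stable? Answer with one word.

declining

R0 = Σ lx·mx = 0 + 0 + 0.0832 + 0.0594 + 0.0564 + 0.041 + 0.0264 = 0.2664
R0 < 1, so the population is declining.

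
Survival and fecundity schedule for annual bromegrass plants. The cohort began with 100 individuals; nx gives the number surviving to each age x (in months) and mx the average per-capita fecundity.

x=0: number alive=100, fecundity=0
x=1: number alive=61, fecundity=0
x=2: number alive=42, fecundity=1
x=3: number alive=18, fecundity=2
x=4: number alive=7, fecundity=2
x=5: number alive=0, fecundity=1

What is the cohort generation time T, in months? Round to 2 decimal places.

lx = nx/n0 = nx/100: 1, 0.61, 0.42, 0.18, 0.07, 0
lx·mx: 0, 0, 0.42, 0.36, 0.14, 0 → R0 = 0.92
x·lx·mx: 0, 0, 0.84, 1.08, 0.56, 0 → Σ = 2.48
T = 2.48 / 0.92 = 2.695652… → 2.70

2.70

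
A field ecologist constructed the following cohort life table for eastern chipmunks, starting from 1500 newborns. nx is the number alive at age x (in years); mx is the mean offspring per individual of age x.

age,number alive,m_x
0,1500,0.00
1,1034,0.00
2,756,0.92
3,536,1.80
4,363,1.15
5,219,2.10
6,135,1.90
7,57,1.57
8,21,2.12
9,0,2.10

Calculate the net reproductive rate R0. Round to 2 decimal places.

1.95

lx = nx/n0 = nx/1500: 1, 0.68933…, 0.504, 0.35733…, 0.242, 0.146, 0.09, 0.038, 0.014, 0
lx·mx by age: 0, 0, 0.46368, 0.6432…, 0.2783, 0.3066, 0.171, 0.05966, 0.02968, 0
R0 = Σ lx·mx = 1.95212… → 1.95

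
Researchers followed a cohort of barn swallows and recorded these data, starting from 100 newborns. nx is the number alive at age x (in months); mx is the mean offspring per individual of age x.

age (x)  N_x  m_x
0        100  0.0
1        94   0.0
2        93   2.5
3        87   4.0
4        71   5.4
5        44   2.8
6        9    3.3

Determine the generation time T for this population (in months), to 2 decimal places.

3.44

lx = nx/n0 = nx/100: 1, 0.94, 0.93, 0.87, 0.71, 0.44, 0.09
lx·mx: 0, 0, 2.325, 3.48, 3.834, 1.232, 0.297 → R0 = 11.168
x·lx·mx: 0, 0, 4.65, 10.44, 15.336, 6.16, 1.782 → Σ = 38.368
T = 38.368 / 11.168 = 3.43553… → 3.44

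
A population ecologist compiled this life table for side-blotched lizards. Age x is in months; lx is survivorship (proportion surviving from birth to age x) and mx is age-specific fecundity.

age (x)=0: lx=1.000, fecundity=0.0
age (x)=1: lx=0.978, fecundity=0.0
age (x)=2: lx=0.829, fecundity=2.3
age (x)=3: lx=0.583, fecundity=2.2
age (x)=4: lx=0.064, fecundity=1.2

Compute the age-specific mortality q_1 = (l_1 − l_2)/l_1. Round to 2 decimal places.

q_1 = (l_1 − l_2) / l_1 = (0.978 − 0.829) / 0.978
     = 0.149 / 0.978 = 0.152352… → 0.15

0.15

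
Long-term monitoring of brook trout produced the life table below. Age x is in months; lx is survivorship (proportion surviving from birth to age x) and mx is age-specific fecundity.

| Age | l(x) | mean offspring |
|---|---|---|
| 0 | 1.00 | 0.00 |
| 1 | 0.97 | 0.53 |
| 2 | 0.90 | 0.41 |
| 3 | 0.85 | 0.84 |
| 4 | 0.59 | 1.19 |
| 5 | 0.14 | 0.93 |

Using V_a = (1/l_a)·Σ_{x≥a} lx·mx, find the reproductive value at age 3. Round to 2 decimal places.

1.82

lx·mx for x ≥ 3: 0.714, 0.7021, 0.1302 → sum = 1.5463
V_3 = 1.5463 / l_3 = 1.5463 / 0.85 = 1.819176… → 1.82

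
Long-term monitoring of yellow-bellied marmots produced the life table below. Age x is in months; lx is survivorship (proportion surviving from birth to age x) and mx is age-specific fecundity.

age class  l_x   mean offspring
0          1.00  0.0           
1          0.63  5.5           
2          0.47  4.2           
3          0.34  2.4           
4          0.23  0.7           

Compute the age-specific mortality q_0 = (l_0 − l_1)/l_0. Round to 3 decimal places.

q_0 = (l_0 − l_1) / l_0 = (1 − 0.63) / 1
     = 0.37 / 1 = 0.37 → 0.370

0.370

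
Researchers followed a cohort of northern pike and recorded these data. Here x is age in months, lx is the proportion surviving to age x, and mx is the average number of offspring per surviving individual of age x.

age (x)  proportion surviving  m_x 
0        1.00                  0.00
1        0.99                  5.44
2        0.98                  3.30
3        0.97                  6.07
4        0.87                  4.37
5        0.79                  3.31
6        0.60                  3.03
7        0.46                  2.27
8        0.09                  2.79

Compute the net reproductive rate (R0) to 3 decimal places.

lx·mx by age: 0, 5.3856, 3.234, 5.8879, 3.8019, 2.6149, 1.818, 1.0442, 0.2511
R0 = Σ lx·mx = 24.0376 → 24.038

24.038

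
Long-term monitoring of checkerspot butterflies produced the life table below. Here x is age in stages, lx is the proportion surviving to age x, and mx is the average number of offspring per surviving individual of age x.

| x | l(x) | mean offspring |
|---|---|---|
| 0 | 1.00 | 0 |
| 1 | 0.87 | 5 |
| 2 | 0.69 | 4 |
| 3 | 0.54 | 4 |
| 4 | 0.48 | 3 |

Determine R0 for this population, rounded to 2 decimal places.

lx·mx by age: 0, 4.35, 2.76, 2.16, 1.44
R0 = Σ lx·mx = 10.71 → 10.71

10.71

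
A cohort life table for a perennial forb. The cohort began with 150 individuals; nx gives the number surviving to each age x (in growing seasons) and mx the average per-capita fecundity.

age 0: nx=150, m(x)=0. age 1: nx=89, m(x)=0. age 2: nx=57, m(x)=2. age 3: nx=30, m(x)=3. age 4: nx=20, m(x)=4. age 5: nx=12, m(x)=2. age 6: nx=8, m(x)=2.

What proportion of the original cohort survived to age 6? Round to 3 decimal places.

l_6 = n_6/n_0 = 8/150 = 0.053333… → 0.053

0.053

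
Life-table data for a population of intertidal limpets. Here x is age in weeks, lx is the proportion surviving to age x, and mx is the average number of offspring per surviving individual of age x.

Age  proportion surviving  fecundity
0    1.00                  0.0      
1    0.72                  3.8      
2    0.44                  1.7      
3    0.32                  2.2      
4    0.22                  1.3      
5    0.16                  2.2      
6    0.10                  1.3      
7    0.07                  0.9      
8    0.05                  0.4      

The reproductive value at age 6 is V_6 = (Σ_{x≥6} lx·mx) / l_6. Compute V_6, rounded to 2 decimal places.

2.13

lx·mx for x ≥ 6: 0.13, 0.063, 0.02 → sum = 0.213
V_6 = 0.213 / l_6 = 0.213 / 0.1 = 2.13 → 2.13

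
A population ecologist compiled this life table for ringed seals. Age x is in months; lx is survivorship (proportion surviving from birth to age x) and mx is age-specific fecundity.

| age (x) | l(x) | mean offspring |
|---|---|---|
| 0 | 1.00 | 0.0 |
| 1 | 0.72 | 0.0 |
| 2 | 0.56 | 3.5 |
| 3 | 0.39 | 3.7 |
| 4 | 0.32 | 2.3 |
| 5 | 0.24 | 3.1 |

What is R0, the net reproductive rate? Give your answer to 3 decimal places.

lx·mx by age: 0, 0, 1.96, 1.443, 0.736, 0.744
R0 = Σ lx·mx = 4.883 → 4.883

4.883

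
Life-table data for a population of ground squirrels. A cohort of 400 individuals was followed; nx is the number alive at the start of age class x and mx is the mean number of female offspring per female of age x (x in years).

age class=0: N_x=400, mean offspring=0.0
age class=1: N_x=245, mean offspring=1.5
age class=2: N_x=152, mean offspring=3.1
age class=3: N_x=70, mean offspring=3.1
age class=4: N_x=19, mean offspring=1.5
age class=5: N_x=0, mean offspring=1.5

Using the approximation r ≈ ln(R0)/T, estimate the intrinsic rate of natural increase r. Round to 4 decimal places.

lx = nx/n0 = nx/400: 1, 0.6125, 0.38, 0.175, 0.0475, 0
R0 = Σ lx·mx = 0 + 0.91875 + 1.178 + 0.5425 + 0.07125 + 0 = 2.7105
Σ x·lx·mx = 5.18725; T = 5.18725/2.7105 = 1.91376…
r ≈ ln(R0)/T = ln(2.7105)/1.91376… = 0.521033… → 0.5210

0.5210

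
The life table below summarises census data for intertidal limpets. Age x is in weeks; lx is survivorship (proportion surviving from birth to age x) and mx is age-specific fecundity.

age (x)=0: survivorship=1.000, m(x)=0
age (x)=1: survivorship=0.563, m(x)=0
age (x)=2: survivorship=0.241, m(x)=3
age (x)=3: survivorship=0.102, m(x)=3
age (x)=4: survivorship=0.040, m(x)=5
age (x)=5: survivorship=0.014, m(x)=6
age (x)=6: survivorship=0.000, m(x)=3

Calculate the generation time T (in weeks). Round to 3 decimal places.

lx·mx: 0, 0, 0.723, 0.306, 0.2, 0.084, 0 → R0 = 1.313
x·lx·mx: 0, 0, 1.446, 0.918, 0.8, 0.42, 0 → Σ = 3.584
T = 3.584 / 1.313 = 2.729627… → 2.730

2.730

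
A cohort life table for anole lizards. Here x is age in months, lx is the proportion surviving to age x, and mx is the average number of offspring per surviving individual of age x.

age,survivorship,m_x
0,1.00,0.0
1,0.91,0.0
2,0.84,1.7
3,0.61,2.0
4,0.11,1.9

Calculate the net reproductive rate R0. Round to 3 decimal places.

lx·mx by age: 0, 0, 1.428, 1.22, 0.209
R0 = Σ lx·mx = 2.857 → 2.857

2.857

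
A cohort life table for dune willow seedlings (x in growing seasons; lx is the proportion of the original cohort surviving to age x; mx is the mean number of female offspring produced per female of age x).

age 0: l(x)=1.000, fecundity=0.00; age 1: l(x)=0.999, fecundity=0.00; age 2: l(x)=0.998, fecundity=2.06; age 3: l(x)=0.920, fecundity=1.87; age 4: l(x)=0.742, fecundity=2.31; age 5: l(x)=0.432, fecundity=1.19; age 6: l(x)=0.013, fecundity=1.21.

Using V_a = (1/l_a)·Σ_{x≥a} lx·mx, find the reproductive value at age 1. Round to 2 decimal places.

6.03

lx·mx for x ≥ 1: 0, 2.05588, 1.7204, 1.71402, 0.51408, 0.01573 → sum = 6.02011
V_1 = 6.02011 / l_1 = 6.02011 / 0.999 = 6.026136… → 6.03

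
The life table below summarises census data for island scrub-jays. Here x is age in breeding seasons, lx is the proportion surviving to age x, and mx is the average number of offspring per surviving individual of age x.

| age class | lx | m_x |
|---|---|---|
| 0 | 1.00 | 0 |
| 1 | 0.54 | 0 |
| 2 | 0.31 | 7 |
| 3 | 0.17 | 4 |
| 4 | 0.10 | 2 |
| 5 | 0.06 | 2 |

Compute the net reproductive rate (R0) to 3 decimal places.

3.170

lx·mx by age: 0, 0, 2.17, 0.68, 0.2, 0.12
R0 = Σ lx·mx = 3.17 → 3.170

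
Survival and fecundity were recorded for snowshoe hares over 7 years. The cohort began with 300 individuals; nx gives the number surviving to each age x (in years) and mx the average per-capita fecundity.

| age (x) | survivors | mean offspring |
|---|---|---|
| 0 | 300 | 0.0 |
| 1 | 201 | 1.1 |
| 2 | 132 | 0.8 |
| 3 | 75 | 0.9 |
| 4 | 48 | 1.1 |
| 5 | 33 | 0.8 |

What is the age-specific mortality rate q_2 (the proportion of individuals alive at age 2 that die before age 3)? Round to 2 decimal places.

0.43

lx = nx/n0 = nx/300: 1, 0.67, 0.44, 0.25, 0.16, 0.11
q_2 = (l_2 − l_3) / l_2 = (0.44 − 0.25) / 0.44
     = 0.19 / 0.44 = 0.431818… → 0.43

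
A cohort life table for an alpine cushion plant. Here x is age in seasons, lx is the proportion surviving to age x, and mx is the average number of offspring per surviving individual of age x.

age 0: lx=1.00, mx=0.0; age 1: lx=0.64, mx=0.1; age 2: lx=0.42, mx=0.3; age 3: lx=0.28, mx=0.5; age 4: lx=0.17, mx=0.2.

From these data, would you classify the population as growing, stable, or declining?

declining

R0 = Σ lx·mx = 0 + 0.064 + 0.126 + 0.14 + 0.034 = 0.364
R0 < 1, so the population is declining.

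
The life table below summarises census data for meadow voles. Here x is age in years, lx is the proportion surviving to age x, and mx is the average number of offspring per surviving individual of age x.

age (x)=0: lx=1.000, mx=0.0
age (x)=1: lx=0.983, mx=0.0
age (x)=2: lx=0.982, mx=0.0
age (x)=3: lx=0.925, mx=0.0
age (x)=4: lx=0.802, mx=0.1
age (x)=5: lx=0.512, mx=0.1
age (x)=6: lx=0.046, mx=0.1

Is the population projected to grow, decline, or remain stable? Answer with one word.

R0 = Σ lx·mx = 0 + 0 + 0 + 0 + 0.0802 + 0.0512 + 0.0046 = 0.136
R0 < 1, so the population is declining.

declining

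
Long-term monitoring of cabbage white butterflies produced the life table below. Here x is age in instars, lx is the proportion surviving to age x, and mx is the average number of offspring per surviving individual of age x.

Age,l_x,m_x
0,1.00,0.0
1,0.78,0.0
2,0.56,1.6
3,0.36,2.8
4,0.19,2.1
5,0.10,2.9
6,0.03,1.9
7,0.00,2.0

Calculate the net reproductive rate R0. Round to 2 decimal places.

2.65

lx·mx by age: 0, 0, 0.896, 1.008, 0.399, 0.29, 0.057, 0
R0 = Σ lx·mx = 2.65 → 2.65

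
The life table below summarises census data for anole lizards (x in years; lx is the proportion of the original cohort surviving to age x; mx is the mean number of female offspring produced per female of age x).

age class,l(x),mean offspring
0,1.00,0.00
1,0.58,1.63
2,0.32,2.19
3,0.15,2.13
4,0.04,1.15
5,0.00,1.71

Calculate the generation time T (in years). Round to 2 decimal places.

lx·mx: 0, 0.9454, 0.7008, 0.3195, 0.046, 0 → R0 = 2.0117
x·lx·mx: 0, 0.9454, 1.4016, 0.9585, 0.184, 0 → Σ = 3.4895
T = 3.4895 / 2.0117 = 1.734603… → 1.73

1.73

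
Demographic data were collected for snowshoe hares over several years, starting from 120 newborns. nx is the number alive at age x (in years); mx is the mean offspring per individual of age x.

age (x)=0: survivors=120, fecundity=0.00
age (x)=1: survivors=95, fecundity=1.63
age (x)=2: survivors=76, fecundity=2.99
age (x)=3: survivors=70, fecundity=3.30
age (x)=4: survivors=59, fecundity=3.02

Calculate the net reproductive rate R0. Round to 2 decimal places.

6.59

lx = nx/n0 = nx/120: 1, 0.79167…, 0.63333…, 0.58333…, 0.49167…
lx·mx by age: 0, 1.290417…, 1.893667…, 1.925…, 1.484833…
R0 = Σ lx·mx = 6.593917… → 6.59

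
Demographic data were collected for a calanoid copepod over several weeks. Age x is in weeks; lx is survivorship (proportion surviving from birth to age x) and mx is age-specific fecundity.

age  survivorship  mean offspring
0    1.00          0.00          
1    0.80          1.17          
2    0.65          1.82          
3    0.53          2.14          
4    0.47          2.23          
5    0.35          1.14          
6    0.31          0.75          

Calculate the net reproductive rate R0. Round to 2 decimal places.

lx·mx by age: 0, 0.936, 1.183, 1.1342, 1.0481, 0.399, 0.2325
R0 = Σ lx·mx = 4.9328 → 4.93

4.93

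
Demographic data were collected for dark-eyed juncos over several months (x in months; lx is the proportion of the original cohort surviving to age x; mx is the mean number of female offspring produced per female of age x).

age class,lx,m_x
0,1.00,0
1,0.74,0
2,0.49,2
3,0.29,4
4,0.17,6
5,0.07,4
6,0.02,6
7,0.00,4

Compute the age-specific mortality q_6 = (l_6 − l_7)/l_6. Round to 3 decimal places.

q_6 = (l_6 − l_7) / l_6 = (0.02 − 0) / 0.02
     = 0.02 / 0.02 = 1 → 1.000

1.000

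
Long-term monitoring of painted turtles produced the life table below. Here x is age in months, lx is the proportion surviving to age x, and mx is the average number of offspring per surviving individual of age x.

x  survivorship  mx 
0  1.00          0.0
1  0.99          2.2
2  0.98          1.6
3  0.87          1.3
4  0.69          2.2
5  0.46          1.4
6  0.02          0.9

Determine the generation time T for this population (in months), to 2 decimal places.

2.57

lx·mx: 0, 2.178, 1.568, 1.131, 1.518, 0.644, 0.018 → R0 = 7.057
x·lx·mx: 0, 2.178, 3.136, 3.393, 6.072, 3.22, 0.108 → Σ = 18.107
T = 18.107 / 7.057 = 2.565821… → 2.57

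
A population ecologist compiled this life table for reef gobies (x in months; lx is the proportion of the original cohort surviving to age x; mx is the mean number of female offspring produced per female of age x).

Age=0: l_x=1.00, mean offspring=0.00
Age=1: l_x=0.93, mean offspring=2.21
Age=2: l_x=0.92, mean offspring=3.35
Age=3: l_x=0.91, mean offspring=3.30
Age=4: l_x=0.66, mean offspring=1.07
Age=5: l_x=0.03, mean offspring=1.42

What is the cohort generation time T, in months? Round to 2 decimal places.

lx·mx: 0, 2.0553, 3.082, 3.003, 0.7062, 0.0426 → R0 = 8.8891
x·lx·mx: 0, 2.0553, 6.164, 9.009, 2.8248, 0.213 → Σ = 20.2661
T = 20.2661 / 8.8891 = 2.279882… → 2.28

2.28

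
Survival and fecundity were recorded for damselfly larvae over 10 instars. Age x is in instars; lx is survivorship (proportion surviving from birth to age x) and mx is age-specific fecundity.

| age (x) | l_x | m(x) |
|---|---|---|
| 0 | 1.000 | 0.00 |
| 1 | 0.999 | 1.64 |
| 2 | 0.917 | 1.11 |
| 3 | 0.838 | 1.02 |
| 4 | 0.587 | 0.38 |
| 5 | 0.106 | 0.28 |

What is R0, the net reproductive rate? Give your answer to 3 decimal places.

lx·mx by age: 0, 1.63836, 1.01787, 0.85476, 0.22306, 0.02968
R0 = Σ lx·mx = 3.76373 → 3.764

3.764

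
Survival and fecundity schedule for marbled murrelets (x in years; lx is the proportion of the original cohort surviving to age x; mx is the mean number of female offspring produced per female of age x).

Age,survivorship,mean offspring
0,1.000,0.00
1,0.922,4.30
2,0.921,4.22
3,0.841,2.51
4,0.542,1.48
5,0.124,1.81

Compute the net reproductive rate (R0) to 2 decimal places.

10.99

lx·mx by age: 0, 3.9646, 3.88662, 2.11091, 0.80216, 0.22444
R0 = Σ lx·mx = 10.98873 → 10.99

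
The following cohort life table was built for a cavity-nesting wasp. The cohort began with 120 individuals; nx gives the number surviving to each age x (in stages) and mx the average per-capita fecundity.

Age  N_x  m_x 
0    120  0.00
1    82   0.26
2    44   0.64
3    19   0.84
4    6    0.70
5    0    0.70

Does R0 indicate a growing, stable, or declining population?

declining

lx = nx/n0 = nx/120: 1, 0.68333…, 0.36667…, 0.15833…, 0.05, 0
R0 = Σ lx·mx = 0 + 0.177667… + 0.234667… + 0.133… + 0.035 + 0 = 0.580333…
R0 < 1, so the population is declining.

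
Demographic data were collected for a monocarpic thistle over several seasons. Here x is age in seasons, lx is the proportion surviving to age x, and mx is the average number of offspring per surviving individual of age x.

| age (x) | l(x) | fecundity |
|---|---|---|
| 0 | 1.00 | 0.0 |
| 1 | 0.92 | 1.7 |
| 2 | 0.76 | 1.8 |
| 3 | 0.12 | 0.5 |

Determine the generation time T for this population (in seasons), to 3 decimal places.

1.497

lx·mx: 0, 1.564, 1.368, 0.06 → R0 = 2.992
x·lx·mx: 0, 1.564, 2.736, 0.18 → Σ = 4.48
T = 4.48 / 2.992 = 1.497326… → 1.497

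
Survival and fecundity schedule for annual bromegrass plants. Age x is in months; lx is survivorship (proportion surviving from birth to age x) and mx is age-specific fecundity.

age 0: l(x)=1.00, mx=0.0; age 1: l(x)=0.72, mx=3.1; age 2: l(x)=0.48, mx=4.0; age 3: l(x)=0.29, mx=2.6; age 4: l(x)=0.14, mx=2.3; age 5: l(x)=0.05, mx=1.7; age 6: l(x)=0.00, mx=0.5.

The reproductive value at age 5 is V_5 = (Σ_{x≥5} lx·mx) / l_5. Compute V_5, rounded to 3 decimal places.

lx·mx for x ≥ 5: 0.085, 0 → sum = 0.085
V_5 = 0.085 / l_5 = 0.085 / 0.05 = 1.7 → 1.700

1.700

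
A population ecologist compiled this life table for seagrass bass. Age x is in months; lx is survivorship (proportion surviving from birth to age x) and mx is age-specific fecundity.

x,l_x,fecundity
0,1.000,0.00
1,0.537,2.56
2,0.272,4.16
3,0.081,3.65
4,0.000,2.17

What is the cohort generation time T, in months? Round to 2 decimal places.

lx·mx: 0, 1.37472, 1.13152, 0.29565, 0 → R0 = 2.80189
x·lx·mx: 0, 1.37472, 2.26304, 0.88695, 0 → Σ = 4.52471
T = 4.52471 / 2.80189 = 1.614878… → 1.61

1.61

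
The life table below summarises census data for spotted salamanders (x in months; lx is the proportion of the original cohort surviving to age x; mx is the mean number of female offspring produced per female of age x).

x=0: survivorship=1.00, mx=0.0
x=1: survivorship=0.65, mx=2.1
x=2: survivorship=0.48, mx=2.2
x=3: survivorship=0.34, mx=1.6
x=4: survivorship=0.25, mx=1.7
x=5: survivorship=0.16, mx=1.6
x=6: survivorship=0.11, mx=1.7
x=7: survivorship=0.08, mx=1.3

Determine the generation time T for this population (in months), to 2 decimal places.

2.52

lx·mx: 0, 1.365, 1.056, 0.544, 0.425, 0.256, 0.187, 0.104 → R0 = 3.937
x·lx·mx: 0, 1.365, 2.112, 1.632, 1.7, 1.28, 1.122, 0.728 → Σ = 9.939
T = 9.939 / 3.937 = 2.524511… → 2.52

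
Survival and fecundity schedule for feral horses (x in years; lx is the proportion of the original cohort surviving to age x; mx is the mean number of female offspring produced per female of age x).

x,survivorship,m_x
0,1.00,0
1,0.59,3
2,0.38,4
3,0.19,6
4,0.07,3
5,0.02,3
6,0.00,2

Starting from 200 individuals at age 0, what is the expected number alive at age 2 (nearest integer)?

Expected survivors = N0 · l_2 = 200 × 0.38 = 76 → 76

76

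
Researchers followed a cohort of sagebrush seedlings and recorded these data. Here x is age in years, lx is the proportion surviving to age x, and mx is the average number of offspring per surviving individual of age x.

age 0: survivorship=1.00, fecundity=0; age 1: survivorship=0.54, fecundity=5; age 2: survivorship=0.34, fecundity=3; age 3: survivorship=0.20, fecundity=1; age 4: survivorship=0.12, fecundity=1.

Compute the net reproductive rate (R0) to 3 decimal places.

lx·mx by age: 0, 2.7, 1.02, 0.2, 0.12
R0 = Σ lx·mx = 4.04 → 4.040

4.040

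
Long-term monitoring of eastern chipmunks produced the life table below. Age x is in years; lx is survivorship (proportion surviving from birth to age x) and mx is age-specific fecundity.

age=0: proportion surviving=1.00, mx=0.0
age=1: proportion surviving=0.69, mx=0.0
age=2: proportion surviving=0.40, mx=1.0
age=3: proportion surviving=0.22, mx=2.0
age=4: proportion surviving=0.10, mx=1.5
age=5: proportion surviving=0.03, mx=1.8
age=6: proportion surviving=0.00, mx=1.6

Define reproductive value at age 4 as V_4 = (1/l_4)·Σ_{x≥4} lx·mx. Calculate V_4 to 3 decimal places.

2.040

lx·mx for x ≥ 4: 0.15, 0.054, 0 → sum = 0.204
V_4 = 0.204 / l_4 = 0.204 / 0.1 = 2.04 → 2.040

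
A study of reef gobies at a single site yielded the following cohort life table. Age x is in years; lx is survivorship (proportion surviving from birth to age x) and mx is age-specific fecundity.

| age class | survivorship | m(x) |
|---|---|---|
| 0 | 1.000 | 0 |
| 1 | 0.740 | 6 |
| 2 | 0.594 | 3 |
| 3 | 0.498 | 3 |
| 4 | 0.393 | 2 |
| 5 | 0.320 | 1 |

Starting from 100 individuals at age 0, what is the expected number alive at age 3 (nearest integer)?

50

Expected survivors = N0 · l_3 = 100 × 0.498 = 49.8 → 50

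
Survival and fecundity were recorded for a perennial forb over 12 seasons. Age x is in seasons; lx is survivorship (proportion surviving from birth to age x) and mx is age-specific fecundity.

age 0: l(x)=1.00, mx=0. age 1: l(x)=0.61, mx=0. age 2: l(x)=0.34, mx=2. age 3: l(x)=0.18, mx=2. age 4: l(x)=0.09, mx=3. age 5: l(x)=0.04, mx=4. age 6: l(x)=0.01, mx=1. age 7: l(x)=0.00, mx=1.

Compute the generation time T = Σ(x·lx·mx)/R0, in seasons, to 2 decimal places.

lx·mx: 0, 0, 0.68, 0.36, 0.27, 0.16, 0.01, 0 → R0 = 1.48
x·lx·mx: 0, 0, 1.36, 1.08, 1.08, 0.8, 0.06, 0 → Σ = 4.38
T = 4.38 / 1.48 = 2.959459… → 2.96

2.96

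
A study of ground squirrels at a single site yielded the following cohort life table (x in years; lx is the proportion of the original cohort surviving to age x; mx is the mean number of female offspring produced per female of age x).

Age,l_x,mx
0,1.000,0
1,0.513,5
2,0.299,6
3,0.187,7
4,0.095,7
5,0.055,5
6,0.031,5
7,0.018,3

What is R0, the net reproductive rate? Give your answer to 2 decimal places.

lx·mx by age: 0, 2.565, 1.794, 1.309, 0.665, 0.275, 0.155, 0.054
R0 = Σ lx·mx = 6.817 → 6.82

6.82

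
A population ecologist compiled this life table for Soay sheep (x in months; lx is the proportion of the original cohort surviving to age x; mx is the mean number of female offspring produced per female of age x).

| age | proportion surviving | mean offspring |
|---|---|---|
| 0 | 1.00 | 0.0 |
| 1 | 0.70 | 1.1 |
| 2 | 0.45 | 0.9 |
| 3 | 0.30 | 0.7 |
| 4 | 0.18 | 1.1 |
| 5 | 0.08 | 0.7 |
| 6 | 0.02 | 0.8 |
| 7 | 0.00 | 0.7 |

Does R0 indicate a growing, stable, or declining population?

R0 = Σ lx·mx = 0 + 0.77 + 0.405 + 0.21 + 0.198 + 0.056 + 0.016 + 0 = 1.655
R0 > 1, so the population is growing.

growing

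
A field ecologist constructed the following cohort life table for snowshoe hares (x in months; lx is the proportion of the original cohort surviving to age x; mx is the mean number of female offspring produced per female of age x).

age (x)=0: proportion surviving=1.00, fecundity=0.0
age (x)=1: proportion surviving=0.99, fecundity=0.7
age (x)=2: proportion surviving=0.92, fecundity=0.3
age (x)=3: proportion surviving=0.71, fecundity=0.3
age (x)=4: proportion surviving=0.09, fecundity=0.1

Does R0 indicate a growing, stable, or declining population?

R0 = Σ lx·mx = 0 + 0.693 + 0.276 + 0.213 + 0.009 = 1.191
R0 > 1, so the population is growing.

growing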